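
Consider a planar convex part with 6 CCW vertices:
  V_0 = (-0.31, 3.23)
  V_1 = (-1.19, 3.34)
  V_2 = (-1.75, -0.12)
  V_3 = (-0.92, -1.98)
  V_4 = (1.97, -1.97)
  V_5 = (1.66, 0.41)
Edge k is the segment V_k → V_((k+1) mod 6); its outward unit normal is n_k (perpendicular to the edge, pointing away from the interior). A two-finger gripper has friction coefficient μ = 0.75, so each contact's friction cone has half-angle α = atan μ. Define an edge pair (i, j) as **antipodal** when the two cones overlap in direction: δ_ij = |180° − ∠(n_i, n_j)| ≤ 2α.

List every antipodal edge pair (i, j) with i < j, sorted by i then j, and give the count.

count = 7; pairs: (0,2), (0,3), (1,4), (1,5), (2,4), (2,5), (3,5)

α = atan 0.75 = 36.87°;  2α = 73.74°
n_0 = (+0.1240, +0.9923)
n_1 = (-0.9872, +0.1598)
n_2 = (-0.9132, -0.4075)
n_3 = (+0.0035, -1.0000)
n_4 = (+0.9916, +0.1292)
n_5 = (+0.8198, +0.5727)
  (0,1): δ = 92.07°  ·
  (0,2): δ = 58.83°  ✓
  (0,3): δ = 7.32°  ✓
  (0,4): δ = 104.55°  ·
  (0,5): δ = 132.06°  ·
  (1,2): δ = 146.76°  ·
  (1,3): δ = 80.61°  ·
  (1,4): δ = 16.61°  ✓
  (1,5): δ = 44.13°  ✓
  (2,3): δ = 113.85°  ·
  (2,4): δ = 16.63°  ✓
  (2,5): δ = 10.89°  ✓
  (3,4): δ = 82.78°  ·
  (3,5): δ = 55.26°  ✓
  (4,5): δ = 152.48°  ·
antipodal pairs: 7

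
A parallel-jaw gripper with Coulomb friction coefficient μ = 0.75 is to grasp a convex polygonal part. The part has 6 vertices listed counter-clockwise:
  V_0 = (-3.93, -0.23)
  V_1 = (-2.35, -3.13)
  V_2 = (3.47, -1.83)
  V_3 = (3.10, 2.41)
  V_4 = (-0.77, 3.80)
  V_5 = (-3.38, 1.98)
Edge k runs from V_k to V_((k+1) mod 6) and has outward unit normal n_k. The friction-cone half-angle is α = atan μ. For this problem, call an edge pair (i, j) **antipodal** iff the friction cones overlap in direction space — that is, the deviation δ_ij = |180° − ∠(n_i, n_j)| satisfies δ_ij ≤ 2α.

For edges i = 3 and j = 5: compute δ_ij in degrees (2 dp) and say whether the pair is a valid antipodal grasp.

α = atan 0.75 = 36.87°;  2α = 73.74°
edge 3: e_3 = (-3.87, +1.39);  n_3 = (+0.3380, +0.9411)
edge 5: e_5 = (-0.55, -2.21);  n_5 = (-0.9704, +0.2415)
∠(n_3, n_5) = 95.78°
δ = |180° − 95.78°| = 84.22°
84.22° > 2α = 73.74°  →  invalid

δ = 84.22°, invalid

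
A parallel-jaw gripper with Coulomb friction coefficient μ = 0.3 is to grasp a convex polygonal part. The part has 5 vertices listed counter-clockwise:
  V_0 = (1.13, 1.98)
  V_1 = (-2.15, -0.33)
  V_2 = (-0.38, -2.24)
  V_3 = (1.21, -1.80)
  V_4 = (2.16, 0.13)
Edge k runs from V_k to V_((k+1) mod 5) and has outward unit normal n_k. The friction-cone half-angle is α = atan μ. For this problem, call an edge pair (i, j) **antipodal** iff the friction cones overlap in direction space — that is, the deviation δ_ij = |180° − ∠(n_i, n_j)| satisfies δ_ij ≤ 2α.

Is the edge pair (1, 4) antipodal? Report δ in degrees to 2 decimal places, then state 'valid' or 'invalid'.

α = atan 0.3 = 16.70°;  2α = 33.40°
edge 1: e_1 = (+1.77, -1.91);  n_1 = (-0.7335, -0.6797)
edge 4: e_4 = (-1.03, +1.85);  n_4 = (+0.8737, +0.4864)
∠(n_1, n_4) = 166.29°
δ = |180° − 166.29°| = 13.71°
13.71° ≤ 2α = 33.40°  →  valid

δ = 13.71°, valid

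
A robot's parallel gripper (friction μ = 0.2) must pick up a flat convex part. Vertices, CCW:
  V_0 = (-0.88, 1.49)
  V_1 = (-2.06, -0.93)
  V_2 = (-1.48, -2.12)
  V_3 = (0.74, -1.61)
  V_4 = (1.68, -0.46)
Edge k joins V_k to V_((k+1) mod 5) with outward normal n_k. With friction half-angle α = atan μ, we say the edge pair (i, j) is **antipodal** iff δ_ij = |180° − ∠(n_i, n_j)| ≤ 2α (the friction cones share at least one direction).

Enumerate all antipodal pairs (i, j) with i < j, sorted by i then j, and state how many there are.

α = atan 0.2 = 11.31°;  2α = 22.62°
n_0 = (-0.8988, +0.4383)
n_1 = (-0.8989, -0.4381)
n_2 = (+0.2239, -0.9746)
n_3 = (+0.7743, -0.6329)
n_4 = (+0.6059, +0.7955)
  (0,1): δ = 128.02°  ·
  (0,2): δ = 51.07°  ·
  (0,3): δ = 13.27°  ✓
  (0,4): δ = 78.70°  ·
  (1,2): δ = 103.05°  ·
  (1,3): δ = 65.25°  ·
  (1,4): δ = 26.72°  ·
  (2,3): δ = 142.20°  ·
  (2,4): δ = 50.24°  ·
  (3,4): δ = 88.03°  ·
antipodal pairs: 1

count = 1; pairs: (0,3)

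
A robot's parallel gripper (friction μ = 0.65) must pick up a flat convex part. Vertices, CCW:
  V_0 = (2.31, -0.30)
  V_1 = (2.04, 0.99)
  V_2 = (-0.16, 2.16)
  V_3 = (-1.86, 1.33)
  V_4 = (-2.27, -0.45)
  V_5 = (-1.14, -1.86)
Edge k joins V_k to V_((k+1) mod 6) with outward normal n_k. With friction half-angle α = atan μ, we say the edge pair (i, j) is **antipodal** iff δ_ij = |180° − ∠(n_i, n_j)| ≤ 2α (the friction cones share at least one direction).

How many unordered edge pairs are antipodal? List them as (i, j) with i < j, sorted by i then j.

count = 6; pairs: (0,3), (0,4), (1,4), (1,5), (2,5), (3,5)

α = atan 0.65 = 33.02°;  2α = 66.05°
n_0 = (+0.9788, +0.2049)
n_1 = (+0.4695, +0.8829)
n_2 = (-0.4387, +0.8986)
n_3 = (-0.9745, +0.2245)
n_4 = (-0.7803, -0.6254)
n_5 = (+0.4120, -0.9112)
  (0,1): δ = 129.83°  ·
  (0,2): δ = 75.80°  ·
  (0,3): δ = 24.79°  ✓
  (0,4): δ = 26.89°  ✓
  (0,5): δ = 102.51°  ·
  (1,2): δ = 125.97°  ·
  (1,3): δ = 74.97°  ·
  (1,4): δ = 23.29°  ✓
  (1,5): δ = 52.34°  ✓
  (2,3): δ = 128.99°  ·
  (2,4): δ = 77.31°  ·
  (2,5): δ = 1.69°  ✓
  (3,4): δ = 128.32°  ·
  (3,5): δ = 52.70°  ✓
  (4,5): δ = 104.38°  ·
antipodal pairs: 6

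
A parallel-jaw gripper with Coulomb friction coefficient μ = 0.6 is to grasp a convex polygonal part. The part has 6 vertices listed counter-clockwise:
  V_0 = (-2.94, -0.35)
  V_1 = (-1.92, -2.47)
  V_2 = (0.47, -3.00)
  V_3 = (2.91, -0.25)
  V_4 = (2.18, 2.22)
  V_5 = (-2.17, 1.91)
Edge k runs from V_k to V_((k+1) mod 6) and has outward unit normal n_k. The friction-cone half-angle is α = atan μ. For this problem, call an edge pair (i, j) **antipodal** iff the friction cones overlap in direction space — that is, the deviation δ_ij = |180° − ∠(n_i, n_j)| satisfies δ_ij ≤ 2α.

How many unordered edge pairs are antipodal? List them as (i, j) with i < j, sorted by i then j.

count = 6; pairs: (0,3), (1,3), (1,4), (2,4), (2,5), (3,5)

α = atan 0.6 = 30.96°;  2α = 61.93°
n_0 = (-0.9011, -0.4336)
n_1 = (-0.2165, -0.9763)
n_2 = (+0.7480, -0.6637)
n_3 = (+0.9590, +0.2834)
n_4 = (-0.0711, +0.9975)
n_5 = (-0.9466, +0.3225)
  (0,1): δ = 128.20°  ·
  (0,2): δ = 67.28°  ·
  (0,3): δ = 9.23°  ✓
  (0,4): δ = 68.38°  ·
  (0,5): δ = 135.49°  ·
  (1,2): δ = 119.08°  ·
  (1,3): δ = 61.03°  ✓
  (1,4): δ = 16.58°  ✓
  (1,5): δ = 83.69°  ·
  (2,3): δ = 121.95°  ·
  (2,4): δ = 44.34°  ✓
  (2,5): δ = 22.77°  ✓
  (3,4): δ = 102.39°  ·
  (3,5): δ = 35.28°  ✓
  (4,5): δ = 112.89°  ·
antipodal pairs: 6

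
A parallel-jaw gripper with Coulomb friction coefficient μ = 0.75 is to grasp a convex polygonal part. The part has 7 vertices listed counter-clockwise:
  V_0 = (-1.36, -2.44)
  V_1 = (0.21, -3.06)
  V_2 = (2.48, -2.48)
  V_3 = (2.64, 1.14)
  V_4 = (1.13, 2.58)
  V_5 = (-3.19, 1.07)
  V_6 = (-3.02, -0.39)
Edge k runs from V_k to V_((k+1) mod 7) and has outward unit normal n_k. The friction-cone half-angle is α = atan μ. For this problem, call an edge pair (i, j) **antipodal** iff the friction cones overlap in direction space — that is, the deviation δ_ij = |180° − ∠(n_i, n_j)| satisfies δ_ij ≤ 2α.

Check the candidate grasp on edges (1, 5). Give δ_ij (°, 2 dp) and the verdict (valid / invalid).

α = atan 0.75 = 36.87°;  2α = 73.74°
edge 1: e_1 = (+2.27, +0.58);  n_1 = (+0.2476, -0.9689)
edge 5: e_5 = (+0.17, -1.46);  n_5 = (-0.9933, -0.1157)
∠(n_1, n_5) = 97.69°
δ = |180° − 97.69°| = 82.31°
82.31° > 2α = 73.74°  →  invalid

δ = 82.31°, invalid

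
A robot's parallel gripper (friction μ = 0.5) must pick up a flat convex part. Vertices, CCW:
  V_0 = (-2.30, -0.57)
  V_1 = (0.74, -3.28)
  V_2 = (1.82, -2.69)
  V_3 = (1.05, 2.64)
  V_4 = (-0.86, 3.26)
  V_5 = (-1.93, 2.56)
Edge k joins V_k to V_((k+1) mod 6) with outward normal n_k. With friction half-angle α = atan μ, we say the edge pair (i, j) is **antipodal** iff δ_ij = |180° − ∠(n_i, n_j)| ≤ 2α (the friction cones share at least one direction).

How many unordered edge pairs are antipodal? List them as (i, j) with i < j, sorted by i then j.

count = 5; pairs: (0,2), (0,3), (1,3), (1,4), (2,5)

α = atan 0.5 = 26.57°;  2α = 53.13°
n_0 = (-0.6654, -0.7465)
n_1 = (+0.4794, -0.8776)
n_2 = (+0.9897, +0.1430)
n_3 = (+0.3087, +0.9511)
n_4 = (-0.5475, +0.8368)
n_5 = (-0.9931, +0.1174)
  (0,1): δ = 109.64°  ·
  (0,2): δ = 40.06°  ✓
  (0,3): δ = 23.73°  ✓
  (0,4): δ = 74.91°  ·
  (0,5): δ = 124.97°  ·
  (1,2): δ = 110.43°  ·
  (1,3): δ = 46.63°  ✓
  (1,4): δ = 4.55°  ✓
  (1,5): δ = 54.61°  ·
  (2,3): δ = 116.20°  ·
  (2,4): δ = 65.03°  ·
  (2,5): δ = 14.96°  ✓
  (3,4): δ = 128.82°  ·
  (3,5): δ = 78.76°  ·
  (4,5): δ = 129.93°  ·
antipodal pairs: 5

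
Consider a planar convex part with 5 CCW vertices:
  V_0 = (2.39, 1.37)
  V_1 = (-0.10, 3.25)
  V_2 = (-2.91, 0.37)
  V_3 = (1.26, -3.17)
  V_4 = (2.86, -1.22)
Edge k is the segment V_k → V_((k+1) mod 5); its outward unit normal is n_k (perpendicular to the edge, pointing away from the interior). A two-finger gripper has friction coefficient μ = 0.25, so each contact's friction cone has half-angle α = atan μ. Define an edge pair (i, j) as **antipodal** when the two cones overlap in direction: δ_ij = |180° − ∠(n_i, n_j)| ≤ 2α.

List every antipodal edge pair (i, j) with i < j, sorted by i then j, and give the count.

α = atan 0.25 = 14.04°;  2α = 28.07°
n_0 = (+0.6026, +0.7981)
n_1 = (-0.7158, +0.6984)
n_2 = (-0.6472, -0.7623)
n_3 = (+0.7731, -0.6343)
n_4 = (+0.9839, +0.1786)
  (0,1): δ = 97.24°  ·
  (0,2): δ = 3.28°  ✓
  (0,3): δ = 87.68°  ·
  (0,4): δ = 137.34°  ·
  (1,2): δ = 86.03°  ·
  (1,3): δ = 4.93°  ✓
  (1,4): δ = 54.58°  ·
  (2,3): δ = 89.04°  ·
  (2,4): δ = 39.39°  ·
  (3,4): δ = 130.35°  ·
antipodal pairs: 2

count = 2; pairs: (0,2), (1,3)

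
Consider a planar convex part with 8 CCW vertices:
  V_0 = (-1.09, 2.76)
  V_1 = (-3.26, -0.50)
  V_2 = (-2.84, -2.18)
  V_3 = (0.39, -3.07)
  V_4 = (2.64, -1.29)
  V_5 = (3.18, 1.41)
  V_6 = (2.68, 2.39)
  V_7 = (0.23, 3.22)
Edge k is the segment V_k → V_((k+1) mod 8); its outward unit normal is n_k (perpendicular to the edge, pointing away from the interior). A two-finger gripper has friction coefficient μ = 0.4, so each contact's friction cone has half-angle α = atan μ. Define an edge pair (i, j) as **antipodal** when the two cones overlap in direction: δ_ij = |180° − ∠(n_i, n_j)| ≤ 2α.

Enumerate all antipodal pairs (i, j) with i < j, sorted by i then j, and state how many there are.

α = atan 0.4 = 21.80°;  2α = 43.60°
n_0 = (-0.8324, +0.5541)
n_1 = (-0.9701, -0.2425)
n_2 = (-0.2656, -0.9641)
n_3 = (+0.6204, -0.7843)
n_4 = (+0.9806, -0.1961)
n_5 = (+0.8908, +0.4545)
n_6 = (+0.3209, +0.9471)
n_7 = (-0.3291, +0.9443)
  (0,1): δ = 132.31°  ·
  (0,2): δ = 71.76°  ·
  (0,3): δ = 18.00°  ✓
  (0,4): δ = 22.34°  ✓
  (0,5): δ = 60.68°  ·
  (0,6): δ = 104.93°  ·
  (0,7): δ = 142.86°  ·
  (1,2): δ = 119.44°  ·
  (1,3): δ = 65.69°  ·
  (1,4): δ = 25.35°  ✓
  (1,5): δ = 12.99°  ✓
  (1,6): δ = 57.25°  ·
  (1,7): δ = 95.18°  ·
  (2,3): δ = 126.25°  ·
  (2,4): δ = 85.90°  ·
  (2,5): δ = 47.56°  ·
  (2,6): δ = 3.31°  ✓
  (2,7): δ = 34.62°  ✓
  (3,4): δ = 139.66°  ·
  (3,5): δ = 101.32°  ·
  (3,6): δ = 57.06°  ·
  (3,7): δ = 19.14°  ✓
  (4,5): δ = 141.66°  ·
  (4,6): δ = 97.41°  ·
  (4,7): δ = 59.48°  ·
  (5,6): δ = 135.75°  ·
  (5,7): δ = 97.82°  ·
  (6,7): δ = 142.07°  ·
antipodal pairs: 7

count = 7; pairs: (0,3), (0,4), (1,4), (1,5), (2,6), (2,7), (3,7)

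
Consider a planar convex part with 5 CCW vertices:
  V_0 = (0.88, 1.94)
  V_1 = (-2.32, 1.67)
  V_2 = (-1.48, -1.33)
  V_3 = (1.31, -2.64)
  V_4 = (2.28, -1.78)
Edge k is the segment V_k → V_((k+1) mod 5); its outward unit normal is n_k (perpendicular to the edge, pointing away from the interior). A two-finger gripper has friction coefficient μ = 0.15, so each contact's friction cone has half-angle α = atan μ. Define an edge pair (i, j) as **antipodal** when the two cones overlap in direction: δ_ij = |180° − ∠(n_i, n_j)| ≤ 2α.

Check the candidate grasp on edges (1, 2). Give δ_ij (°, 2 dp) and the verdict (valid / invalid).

δ = 130.79°, invalid

α = atan 0.15 = 8.53°;  2α = 17.06°
edge 1: e_1 = (+0.84, -3.00);  n_1 = (-0.9630, -0.2696)
edge 2: e_2 = (+2.79, -1.31);  n_2 = (-0.4250, -0.9052)
∠(n_1, n_2) = 49.21°
δ = |180° − 49.21°| = 130.79°
130.79° > 2α = 17.06°  →  invalid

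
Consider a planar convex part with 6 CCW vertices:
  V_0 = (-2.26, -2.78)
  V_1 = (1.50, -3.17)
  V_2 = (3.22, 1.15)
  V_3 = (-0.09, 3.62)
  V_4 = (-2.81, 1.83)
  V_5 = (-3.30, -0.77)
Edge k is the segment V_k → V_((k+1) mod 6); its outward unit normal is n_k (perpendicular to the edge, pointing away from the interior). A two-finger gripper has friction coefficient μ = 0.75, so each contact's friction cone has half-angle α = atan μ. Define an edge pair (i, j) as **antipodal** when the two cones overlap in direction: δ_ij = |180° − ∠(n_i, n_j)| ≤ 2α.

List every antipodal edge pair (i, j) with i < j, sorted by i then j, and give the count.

count = 7; pairs: (0,2), (0,3), (1,3), (1,4), (1,5), (2,4), (2,5)

α = atan 0.75 = 36.87°;  2α = 73.74°
n_0 = (-0.1032, -0.9947)
n_1 = (+0.9291, -0.3699)
n_2 = (+0.5981, +0.8015)
n_3 = (-0.5497, +0.8353)
n_4 = (-0.9827, +0.1852)
n_5 = (-0.8882, -0.4595)
  (0,1): δ = 105.79°  ·
  (0,2): δ = 30.81°  ✓
  (0,3): δ = 39.27°  ✓
  (0,4): δ = 85.25°  ·
  (0,5): δ = 123.28°  ·
  (1,2): δ = 105.02°  ·
  (1,3): δ = 34.94°  ✓
  (1,4): δ = 11.04°  ✓
  (1,5): δ = 49.07°  ✓
  (2,3): δ = 109.92°  ·
  (2,4): δ = 63.94°  ✓
  (2,5): δ = 25.91°  ✓
  (3,4): δ = 134.02°  ·
  (3,5): δ = 95.99°  ·
  (4,5): δ = 141.97°  ·
antipodal pairs: 7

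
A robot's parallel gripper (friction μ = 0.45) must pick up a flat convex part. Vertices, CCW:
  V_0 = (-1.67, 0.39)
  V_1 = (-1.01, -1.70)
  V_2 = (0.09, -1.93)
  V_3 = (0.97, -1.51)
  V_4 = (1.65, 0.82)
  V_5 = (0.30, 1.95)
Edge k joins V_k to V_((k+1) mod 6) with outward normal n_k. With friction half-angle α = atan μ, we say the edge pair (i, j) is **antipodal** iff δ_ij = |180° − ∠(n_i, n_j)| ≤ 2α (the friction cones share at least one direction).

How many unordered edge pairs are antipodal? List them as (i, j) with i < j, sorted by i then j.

α = atan 0.45 = 24.23°;  2α = 48.46°
n_0 = (-0.9536, -0.3011)
n_1 = (-0.2047, -0.9788)
n_2 = (+0.4307, -0.9025)
n_3 = (+0.9600, -0.2802)
n_4 = (+0.6419, +0.7668)
n_5 = (-0.6208, +0.7840)
  (0,1): δ = 119.34°  ·
  (0,2): δ = 82.01°  ·
  (0,3): δ = 33.80°  ✓
  (0,4): δ = 32.54°  ✓
  (0,5): δ = 110.85°  ·
  (1,2): δ = 142.68°  ·
  (1,3): δ = 94.46°  ·
  (1,4): δ = 28.12°  ✓
  (1,5): δ = 50.18°  ·
  (2,3): δ = 131.78°  ·
  (2,4): δ = 65.44°  ·
  (2,5): δ = 12.86°  ✓
  (3,4): δ = 113.66°  ·
  (3,5): δ = 35.36°  ✓
  (4,5): δ = 101.69°  ·
antipodal pairs: 5

count = 5; pairs: (0,3), (0,4), (1,4), (2,5), (3,5)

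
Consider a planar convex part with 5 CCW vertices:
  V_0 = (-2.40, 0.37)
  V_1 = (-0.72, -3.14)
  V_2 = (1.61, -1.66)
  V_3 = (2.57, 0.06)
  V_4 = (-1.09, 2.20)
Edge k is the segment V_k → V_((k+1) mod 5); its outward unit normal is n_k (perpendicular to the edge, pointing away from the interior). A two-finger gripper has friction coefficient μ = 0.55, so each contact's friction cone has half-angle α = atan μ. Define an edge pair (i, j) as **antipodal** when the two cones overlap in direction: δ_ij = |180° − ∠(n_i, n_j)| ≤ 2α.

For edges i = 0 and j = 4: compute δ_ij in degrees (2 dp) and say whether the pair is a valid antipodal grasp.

α = atan 0.55 = 28.81°;  2α = 57.62°
edge 0: e_0 = (+1.68, -3.51);  n_0 = (-0.9020, -0.4317)
edge 4: e_4 = (-1.31, -1.83);  n_4 = (-0.8131, +0.5821)
∠(n_0, n_4) = 61.17°
δ = |180° − 61.17°| = 118.83°
118.83° > 2α = 57.62°  →  invalid

δ = 118.83°, invalid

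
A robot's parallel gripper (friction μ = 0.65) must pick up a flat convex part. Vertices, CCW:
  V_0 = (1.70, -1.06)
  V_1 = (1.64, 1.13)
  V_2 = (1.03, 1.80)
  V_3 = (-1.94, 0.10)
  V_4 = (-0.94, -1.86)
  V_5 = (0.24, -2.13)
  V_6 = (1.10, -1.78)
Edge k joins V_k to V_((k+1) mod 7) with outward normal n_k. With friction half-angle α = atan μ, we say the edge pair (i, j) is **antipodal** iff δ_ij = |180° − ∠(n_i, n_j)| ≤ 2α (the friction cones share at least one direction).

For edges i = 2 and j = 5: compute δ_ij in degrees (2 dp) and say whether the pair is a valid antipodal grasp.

δ = 7.64°, valid

α = atan 0.65 = 33.02°;  2α = 66.05°
edge 2: e_2 = (-2.97, -1.70);  n_2 = (-0.4968, +0.8679)
edge 5: e_5 = (+0.86, +0.35);  n_5 = (+0.3770, -0.9262)
∠(n_2, n_5) = 172.36°
δ = |180° − 172.36°| = 7.64°
7.64° ≤ 2α = 66.05°  →  valid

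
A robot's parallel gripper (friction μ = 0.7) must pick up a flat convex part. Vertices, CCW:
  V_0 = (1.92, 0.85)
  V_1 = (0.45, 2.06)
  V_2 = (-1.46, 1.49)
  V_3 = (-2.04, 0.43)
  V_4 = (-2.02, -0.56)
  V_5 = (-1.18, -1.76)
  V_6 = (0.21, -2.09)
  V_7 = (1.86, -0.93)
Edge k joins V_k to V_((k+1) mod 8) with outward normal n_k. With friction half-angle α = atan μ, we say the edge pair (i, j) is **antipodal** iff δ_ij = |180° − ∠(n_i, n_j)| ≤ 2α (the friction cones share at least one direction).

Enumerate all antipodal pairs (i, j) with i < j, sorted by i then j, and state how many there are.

α = atan 0.7 = 34.99°;  2α = 69.98°
n_0 = (+0.6355, +0.7721)
n_1 = (-0.2860, +0.9582)
n_2 = (-0.8773, +0.4800)
n_3 = (-0.9998, -0.0202)
n_4 = (-0.8192, -0.5735)
n_5 = (-0.2310, -0.9730)
n_6 = (+0.5751, -0.8181)
n_7 = (+0.9994, -0.0337)
  (0,1): δ = 123.92°  ·
  (0,2): δ = 79.23°  ·
  (0,3): δ = 49.38°  ✓
  (0,4): δ = 15.55°  ✓
  (0,5): δ = 26.10°  ✓
  (0,6): δ = 74.57°  ·
  (0,7): δ = 127.53°  ·
  (1,2): δ = 135.30°  ·
  (1,3): δ = 105.46°  ·
  (1,4): δ = 71.62°  ·
  (1,5): δ = 29.97°  ✓
  (1,6): δ = 18.49°  ✓
  (1,7): δ = 71.45°  ·
  (2,3): δ = 150.16°  ·
  (2,4): δ = 116.32°  ·
  (2,5): δ = 74.67°  ·
  (2,6): δ = 26.21°  ✓
  (2,7): δ = 26.76°  ✓
  (3,4): δ = 146.17°  ·
  (3,5): δ = 104.51°  ·
  (3,6): δ = 56.05°  ✓
  (3,7): δ = 3.09°  ✓
  (4,5): δ = 138.35°  ·
  (4,6): δ = 89.88°  ·
  (4,7): δ = 36.92°  ✓
  (5,6): δ = 131.54°  ·
  (5,7): δ = 78.58°  ·
  (6,7): δ = 127.04°  ·
antipodal pairs: 10

count = 10; pairs: (0,3), (0,4), (0,5), (1,5), (1,6), (2,6), (2,7), (3,6), (3,7), (4,7)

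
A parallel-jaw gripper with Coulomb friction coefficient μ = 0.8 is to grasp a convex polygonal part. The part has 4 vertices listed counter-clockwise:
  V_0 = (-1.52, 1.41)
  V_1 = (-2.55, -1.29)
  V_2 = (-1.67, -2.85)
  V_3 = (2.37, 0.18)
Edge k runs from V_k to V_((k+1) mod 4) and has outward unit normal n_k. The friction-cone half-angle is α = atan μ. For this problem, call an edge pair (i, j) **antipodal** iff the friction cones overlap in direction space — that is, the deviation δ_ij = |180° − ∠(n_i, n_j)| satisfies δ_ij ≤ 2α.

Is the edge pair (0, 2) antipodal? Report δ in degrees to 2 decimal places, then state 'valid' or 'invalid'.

δ = 32.25°, valid

α = atan 0.8 = 38.66°;  2α = 77.32°
edge 0: e_0 = (-1.03, -2.70);  n_0 = (-0.9343, +0.3564)
edge 2: e_2 = (+4.04, +3.03);  n_2 = (+0.6000, -0.8000)
∠(n_0, n_2) = 147.75°
δ = |180° − 147.75°| = 32.25°
32.25° ≤ 2α = 77.32°  →  valid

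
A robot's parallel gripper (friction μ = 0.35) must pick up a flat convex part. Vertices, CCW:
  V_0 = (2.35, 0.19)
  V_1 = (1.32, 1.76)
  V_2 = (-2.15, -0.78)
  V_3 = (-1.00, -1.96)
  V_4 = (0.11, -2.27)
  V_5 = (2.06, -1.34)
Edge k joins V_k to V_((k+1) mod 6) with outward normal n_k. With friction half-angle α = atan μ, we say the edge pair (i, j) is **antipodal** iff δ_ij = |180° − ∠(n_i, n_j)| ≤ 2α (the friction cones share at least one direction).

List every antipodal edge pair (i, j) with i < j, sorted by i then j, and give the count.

count = 2; pairs: (0,2), (1,4)

α = atan 0.35 = 19.29°;  2α = 38.58°
n_0 = (+0.8361, +0.5485)
n_1 = (-0.5907, +0.8069)
n_2 = (-0.7162, -0.6979)
n_3 = (-0.2690, -0.9631)
n_4 = (+0.4305, -0.9026)
n_5 = (+0.9825, -0.1862)
  (0,1): δ = 87.06°  ·
  (0,2): δ = 11.00°  ✓
  (0,3): δ = 41.13°  ·
  (0,4): δ = 82.23°  ·
  (0,5): δ = 136.00°  ·
  (1,2): δ = 81.94°  ·
  (1,3): δ = 51.81°  ·
  (1,4): δ = 10.71°  ✓
  (1,5): δ = 43.06°  ·
  (2,3): δ = 149.87°  ·
  (2,4): δ = 108.76°  ·
  (2,5): δ = 54.99°  ·
  (3,4): δ = 138.90°  ·
  (3,5): δ = 85.13°  ·
  (4,5): δ = 126.23°  ·
antipodal pairs: 2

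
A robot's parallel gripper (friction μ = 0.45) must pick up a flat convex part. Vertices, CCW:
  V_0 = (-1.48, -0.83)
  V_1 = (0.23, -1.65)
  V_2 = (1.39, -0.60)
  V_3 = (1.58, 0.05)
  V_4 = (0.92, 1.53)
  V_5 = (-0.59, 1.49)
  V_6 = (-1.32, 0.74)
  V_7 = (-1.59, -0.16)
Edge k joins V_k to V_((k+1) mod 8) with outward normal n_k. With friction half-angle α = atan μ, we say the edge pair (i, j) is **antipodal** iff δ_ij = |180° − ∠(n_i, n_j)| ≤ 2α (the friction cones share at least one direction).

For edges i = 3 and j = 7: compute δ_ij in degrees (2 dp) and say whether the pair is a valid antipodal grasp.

δ = 14.71°, valid

α = atan 0.45 = 24.23°;  2α = 48.46°
edge 3: e_3 = (-0.66, +1.48);  n_3 = (+0.9133, +0.4073)
edge 7: e_7 = (+0.11, -0.67);  n_7 = (-0.9868, -0.1620)
∠(n_3, n_7) = 165.29°
δ = |180° − 165.29°| = 14.71°
14.71° ≤ 2α = 48.46°  →  valid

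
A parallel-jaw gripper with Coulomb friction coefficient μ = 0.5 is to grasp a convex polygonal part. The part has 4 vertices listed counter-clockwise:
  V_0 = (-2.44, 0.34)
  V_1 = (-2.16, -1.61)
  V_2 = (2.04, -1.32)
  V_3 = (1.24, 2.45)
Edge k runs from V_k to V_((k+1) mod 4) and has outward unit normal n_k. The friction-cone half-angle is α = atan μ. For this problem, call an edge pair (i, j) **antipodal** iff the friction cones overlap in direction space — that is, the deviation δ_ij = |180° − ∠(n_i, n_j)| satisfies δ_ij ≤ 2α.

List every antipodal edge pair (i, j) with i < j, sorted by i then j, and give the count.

count = 2; pairs: (0,2), (1,3)

α = atan 0.5 = 26.57°;  2α = 53.13°
n_0 = (-0.9898, -0.1421)
n_1 = (+0.0689, -0.9976)
n_2 = (+0.9782, +0.2076)
n_3 = (-0.4974, +0.8675)
  (0,1): δ = 94.22°  ·
  (0,2): δ = 3.81°  ✓
  (0,3): δ = 111.66°  ·
  (1,2): δ = 81.97°  ·
  (1,3): δ = 25.88°  ✓
  (2,3): δ = 72.15°  ·
antipodal pairs: 2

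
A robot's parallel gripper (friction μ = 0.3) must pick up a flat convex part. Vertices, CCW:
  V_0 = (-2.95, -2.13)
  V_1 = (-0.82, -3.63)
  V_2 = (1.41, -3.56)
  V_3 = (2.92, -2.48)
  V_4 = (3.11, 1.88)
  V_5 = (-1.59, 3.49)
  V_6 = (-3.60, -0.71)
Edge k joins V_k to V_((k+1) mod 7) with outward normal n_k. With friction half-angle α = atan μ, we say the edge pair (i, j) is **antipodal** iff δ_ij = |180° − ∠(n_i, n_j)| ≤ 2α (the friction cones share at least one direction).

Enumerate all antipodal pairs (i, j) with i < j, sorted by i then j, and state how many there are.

α = atan 0.3 = 16.70°;  2α = 33.40°
n_0 = (-0.5758, -0.8176)
n_1 = (+0.0314, -0.9995)
n_2 = (+0.5817, -0.8134)
n_3 = (+0.9991, -0.0435)
n_4 = (+0.3241, +0.9460)
n_5 = (-0.9020, +0.4317)
n_6 = (-0.9093, -0.4162)
  (0,1): δ = 143.05°  ·
  (0,2): δ = 109.27°  ·
  (0,3): δ = 57.34°  ·
  (0,4): δ = 16.25°  ✓
  (0,5): δ = 99.58°  ·
  (0,6): δ = 149.75°  ·
  (1,2): δ = 146.22°  ·
  (1,3): δ = 94.29°  ·
  (1,4): δ = 20.71°  ✓
  (1,5): δ = 62.63°  ·
  (1,6): δ = 112.80°  ·
  (2,3): δ = 128.07°  ·
  (2,4): δ = 54.48°  ·
  (2,5): δ = 28.85°  ✓
  (2,6): δ = 79.02°  ·
  (3,4): δ = 106.41°  ·
  (3,5): δ = 23.08°  ✓
  (3,6): δ = 27.09°  ✓
  (4,5): δ = 96.67°  ·
  (4,6): δ = 46.50°  ·
  (5,6): δ = 129.83°  ·
antipodal pairs: 5

count = 5; pairs: (0,4), (1,4), (2,5), (3,5), (3,6)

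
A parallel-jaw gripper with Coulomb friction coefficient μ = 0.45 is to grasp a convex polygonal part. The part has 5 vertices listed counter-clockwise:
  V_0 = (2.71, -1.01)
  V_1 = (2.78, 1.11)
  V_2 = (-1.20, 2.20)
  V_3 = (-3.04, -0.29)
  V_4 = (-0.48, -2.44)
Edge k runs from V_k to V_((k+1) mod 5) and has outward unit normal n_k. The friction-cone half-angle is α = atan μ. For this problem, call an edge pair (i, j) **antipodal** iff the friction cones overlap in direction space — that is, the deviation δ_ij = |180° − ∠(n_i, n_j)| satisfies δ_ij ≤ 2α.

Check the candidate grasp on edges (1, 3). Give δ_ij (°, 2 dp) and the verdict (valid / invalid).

δ = 24.71°, valid

α = atan 0.45 = 24.23°;  2α = 48.46°
edge 1: e_1 = (-3.98, +1.09);  n_1 = (+0.2641, +0.9645)
edge 3: e_3 = (+2.56, -2.15);  n_3 = (-0.6431, -0.7658)
∠(n_1, n_3) = 155.29°
δ = |180° − 155.29°| = 24.71°
24.71° ≤ 2α = 48.46°  →  valid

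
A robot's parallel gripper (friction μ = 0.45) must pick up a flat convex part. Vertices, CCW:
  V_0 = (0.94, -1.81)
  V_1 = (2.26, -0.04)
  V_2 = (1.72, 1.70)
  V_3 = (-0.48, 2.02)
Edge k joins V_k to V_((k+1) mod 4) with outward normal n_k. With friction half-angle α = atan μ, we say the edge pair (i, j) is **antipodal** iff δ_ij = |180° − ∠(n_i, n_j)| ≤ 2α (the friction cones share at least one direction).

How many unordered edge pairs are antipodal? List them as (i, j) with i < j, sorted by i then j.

α = atan 0.45 = 24.23°;  2α = 48.46°
n_0 = (+0.8016, -0.5978)
n_1 = (+0.9551, +0.2964)
n_2 = (+0.1439, +0.9896)
n_3 = (-0.9376, -0.3476)
  (0,1): δ = 126.04°  ·
  (0,2): δ = 61.56°  ·
  (0,3): δ = 57.06°  ·
  (1,2): δ = 115.52°  ·
  (1,3): δ = 3.10°  ✓
  (2,3): δ = 61.38°  ·
antipodal pairs: 1

count = 1; pairs: (1,3)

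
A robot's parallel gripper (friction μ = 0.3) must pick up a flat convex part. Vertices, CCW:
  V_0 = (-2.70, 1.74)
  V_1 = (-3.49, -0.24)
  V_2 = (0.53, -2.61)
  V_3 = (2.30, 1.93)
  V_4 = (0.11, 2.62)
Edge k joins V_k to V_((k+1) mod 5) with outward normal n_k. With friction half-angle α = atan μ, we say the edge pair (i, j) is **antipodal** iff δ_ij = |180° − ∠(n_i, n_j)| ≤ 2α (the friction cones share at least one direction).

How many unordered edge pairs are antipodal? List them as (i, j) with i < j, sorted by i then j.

α = atan 0.3 = 16.70°;  2α = 33.40°
n_0 = (-0.9288, +0.3706)
n_1 = (-0.5079, -0.8614)
n_2 = (+0.9317, -0.3632)
n_3 = (+0.3005, +0.9538)
n_4 = (-0.2989, +0.9543)
  (0,1): δ = 98.77°  ·
  (0,2): δ = 0.45°  ✓
  (0,3): δ = 94.26°  ·
  (0,4): δ = 129.14°  ·
  (1,2): δ = 80.78°  ·
  (1,3): δ = 13.03°  ✓
  (1,4): δ = 47.91°  ·
  (2,3): δ = 86.19°  ·
  (2,4): δ = 51.31°  ·
  (3,4): δ = 145.12°  ·
antipodal pairs: 2

count = 2; pairs: (0,2), (1,3)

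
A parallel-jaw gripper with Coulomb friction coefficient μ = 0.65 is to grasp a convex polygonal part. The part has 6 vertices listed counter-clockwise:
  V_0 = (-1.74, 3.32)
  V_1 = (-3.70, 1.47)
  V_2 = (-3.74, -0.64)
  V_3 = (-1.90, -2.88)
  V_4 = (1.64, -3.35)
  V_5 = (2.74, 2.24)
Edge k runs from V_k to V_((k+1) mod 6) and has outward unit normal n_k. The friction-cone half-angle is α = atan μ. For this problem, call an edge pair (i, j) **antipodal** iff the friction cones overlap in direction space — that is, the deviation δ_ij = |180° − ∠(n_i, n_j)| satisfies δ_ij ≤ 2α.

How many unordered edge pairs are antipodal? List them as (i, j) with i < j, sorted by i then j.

α = atan 0.65 = 33.02°;  2α = 66.05°
n_0 = (-0.6864, +0.7272)
n_1 = (-0.9998, +0.0190)
n_2 = (-0.7727, -0.6347)
n_3 = (-0.1316, -0.9913)
n_4 = (+0.9812, -0.1931)
n_5 = (+0.2344, +0.9722)
  (0,1): δ = 134.43°  ·
  (0,2): δ = 93.95°  ·
  (0,3): δ = 50.91°  ✓
  (0,4): δ = 35.52°  ✓
  (0,5): δ = 123.10°  ·
  (1,2): δ = 139.51°  ·
  (1,3): δ = 96.48°  ·
  (1,4): δ = 10.05°  ✓
  (1,5): δ = 77.53°  ·
  (2,3): δ = 136.96°  ·
  (2,4): δ = 50.53°  ✓
  (2,5): δ = 37.05°  ✓
  (3,4): δ = 93.57°  ·
  (3,5): δ = 5.99°  ✓
  (4,5): δ = 92.42°  ·
antipodal pairs: 6

count = 6; pairs: (0,3), (0,4), (1,4), (2,4), (2,5), (3,5)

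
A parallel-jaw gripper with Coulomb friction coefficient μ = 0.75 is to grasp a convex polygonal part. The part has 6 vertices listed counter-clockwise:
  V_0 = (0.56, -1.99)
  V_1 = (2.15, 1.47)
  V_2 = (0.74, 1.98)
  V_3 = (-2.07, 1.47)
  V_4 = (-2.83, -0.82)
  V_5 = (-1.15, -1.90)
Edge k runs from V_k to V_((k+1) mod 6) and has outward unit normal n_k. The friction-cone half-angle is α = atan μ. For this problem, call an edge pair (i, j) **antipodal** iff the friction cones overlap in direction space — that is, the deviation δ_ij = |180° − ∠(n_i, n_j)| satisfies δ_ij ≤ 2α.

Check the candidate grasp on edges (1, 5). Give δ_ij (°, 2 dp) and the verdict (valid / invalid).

α = atan 0.75 = 36.87°;  2α = 73.74°
edge 1: e_1 = (-1.41, +0.51);  n_1 = (+0.3401, +0.9404)
edge 5: e_5 = (+1.71, -0.09);  n_5 = (-0.0526, -0.9986)
∠(n_1, n_5) = 163.13°
δ = |180° − 163.13°| = 16.87°
16.87° ≤ 2α = 73.74°  →  valid

δ = 16.87°, valid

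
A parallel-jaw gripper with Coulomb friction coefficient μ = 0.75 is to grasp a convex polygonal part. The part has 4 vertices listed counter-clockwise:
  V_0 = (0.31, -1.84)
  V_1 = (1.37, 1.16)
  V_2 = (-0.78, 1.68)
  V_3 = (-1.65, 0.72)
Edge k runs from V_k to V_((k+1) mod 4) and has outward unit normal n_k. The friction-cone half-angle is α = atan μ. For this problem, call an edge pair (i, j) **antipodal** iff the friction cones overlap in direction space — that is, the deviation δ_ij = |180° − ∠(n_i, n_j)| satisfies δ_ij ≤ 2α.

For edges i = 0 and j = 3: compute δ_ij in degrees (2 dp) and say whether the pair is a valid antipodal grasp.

α = atan 0.75 = 36.87°;  2α = 73.74°
edge 0: e_0 = (+1.06, +3.00);  n_0 = (+0.9429, -0.3331)
edge 3: e_3 = (+1.96, -2.56);  n_3 = (-0.7940, -0.6079)
∠(n_0, n_3) = 123.10°
δ = |180° − 123.10°| = 56.90°
56.90° ≤ 2α = 73.74°  →  valid

δ = 56.90°, valid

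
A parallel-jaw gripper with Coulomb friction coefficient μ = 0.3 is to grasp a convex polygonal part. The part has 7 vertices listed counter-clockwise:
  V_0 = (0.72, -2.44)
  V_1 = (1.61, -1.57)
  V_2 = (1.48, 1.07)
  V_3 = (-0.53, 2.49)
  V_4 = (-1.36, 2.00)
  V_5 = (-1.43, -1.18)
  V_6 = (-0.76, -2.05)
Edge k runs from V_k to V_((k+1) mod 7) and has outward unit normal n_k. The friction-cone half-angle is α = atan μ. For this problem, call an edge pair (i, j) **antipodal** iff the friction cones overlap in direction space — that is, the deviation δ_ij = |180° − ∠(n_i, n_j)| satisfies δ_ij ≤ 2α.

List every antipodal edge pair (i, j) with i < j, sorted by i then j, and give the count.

count = 4; pairs: (0,3), (1,4), (2,5), (2,6)

α = atan 0.3 = 16.70°;  2α = 33.40°
n_0 = (+0.6990, -0.7151)
n_1 = (+0.9988, +0.0492)
n_2 = (+0.5770, +0.8167)
n_3 = (-0.5084, +0.8611)
n_4 = (-0.9998, +0.0220)
n_5 = (-0.7923, -0.6102)
n_6 = (-0.2548, -0.9670)
  (0,1): δ = 131.53°  ·
  (0,2): δ = 79.59°  ·
  (0,3): δ = 13.79°  ✓
  (0,4): δ = 44.39°  ·
  (0,5): δ = 83.25°  ·
  (0,6): δ = 120.89°  ·
  (1,2): δ = 128.06°  ·
  (1,3): δ = 62.26°  ·
  (1,4): δ = 4.08°  ✓
  (1,5): δ = 34.78°  ·
  (1,6): δ = 72.42°  ·
  (2,3): δ = 114.20°  ·
  (2,4): δ = 56.02°  ·
  (2,5): δ = 17.16°  ✓
  (2,6): δ = 20.48°  ✓
  (3,4): δ = 121.82°  ·
  (3,5): δ = 82.96°  ·
  (3,6): δ = 45.32°  ·
  (4,5): δ = 141.14°  ·
  (4,6): δ = 103.50°  ·
  (5,6): δ = 142.36°  ·
antipodal pairs: 4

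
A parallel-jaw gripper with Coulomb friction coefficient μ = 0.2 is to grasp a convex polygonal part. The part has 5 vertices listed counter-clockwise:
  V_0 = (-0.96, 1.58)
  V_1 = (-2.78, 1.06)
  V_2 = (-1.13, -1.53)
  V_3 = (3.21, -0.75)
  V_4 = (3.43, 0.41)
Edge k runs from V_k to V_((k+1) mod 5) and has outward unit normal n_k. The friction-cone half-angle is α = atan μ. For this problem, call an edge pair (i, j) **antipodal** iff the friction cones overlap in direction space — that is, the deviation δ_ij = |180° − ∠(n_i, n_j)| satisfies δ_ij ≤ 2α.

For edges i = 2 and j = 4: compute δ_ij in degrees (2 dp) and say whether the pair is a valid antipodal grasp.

δ = 25.11°, invalid

α = atan 0.2 = 11.31°;  2α = 22.62°
edge 2: e_2 = (+4.34, +0.78);  n_2 = (+0.1769, -0.9842)
edge 4: e_4 = (-4.39, +1.17);  n_4 = (+0.2575, +0.9663)
∠(n_2, n_4) = 154.89°
δ = |180° − 154.89°| = 25.11°
25.11° > 2α = 22.62°  →  invalid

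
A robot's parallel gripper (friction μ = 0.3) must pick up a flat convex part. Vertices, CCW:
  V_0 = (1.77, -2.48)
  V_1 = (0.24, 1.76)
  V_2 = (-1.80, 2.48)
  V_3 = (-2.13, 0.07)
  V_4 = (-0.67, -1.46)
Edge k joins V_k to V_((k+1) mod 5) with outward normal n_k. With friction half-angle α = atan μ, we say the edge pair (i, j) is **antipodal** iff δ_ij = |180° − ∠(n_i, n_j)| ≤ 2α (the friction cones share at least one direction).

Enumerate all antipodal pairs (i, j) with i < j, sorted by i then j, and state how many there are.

α = atan 0.3 = 16.70°;  2α = 33.40°
n_0 = (+0.9406, +0.3394)
n_1 = (+0.3328, +0.9430)
n_2 = (-0.9908, +0.1357)
n_3 = (-0.7235, -0.6904)
n_4 = (-0.3857, -0.9226)
  (0,1): δ = 129.28°  ·
  (0,2): δ = 27.64°  ✓
  (0,3): δ = 23.82°  ✓
  (0,4): δ = 47.47°  ·
  (1,2): δ = 78.36°  ·
  (1,3): δ = 26.90°  ✓
  (1,4): δ = 3.25°  ✓
  (2,3): δ = 128.54°  ·
  (2,4): δ = 104.89°  ·
  (3,4): δ = 156.35°  ·
antipodal pairs: 4

count = 4; pairs: (0,2), (0,3), (1,3), (1,4)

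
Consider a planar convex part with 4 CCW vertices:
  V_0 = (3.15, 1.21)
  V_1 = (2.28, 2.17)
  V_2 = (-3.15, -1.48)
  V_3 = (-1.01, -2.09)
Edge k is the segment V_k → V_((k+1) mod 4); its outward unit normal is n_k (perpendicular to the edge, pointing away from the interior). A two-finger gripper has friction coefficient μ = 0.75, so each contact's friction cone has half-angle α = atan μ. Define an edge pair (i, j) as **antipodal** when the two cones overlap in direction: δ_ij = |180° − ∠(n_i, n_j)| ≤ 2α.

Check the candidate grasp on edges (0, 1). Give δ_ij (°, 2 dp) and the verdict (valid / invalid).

δ = 98.28°, invalid

α = atan 0.75 = 36.87°;  2α = 73.74°
edge 0: e_0 = (-0.87, +0.96);  n_0 = (+0.7410, +0.6715)
edge 1: e_1 = (-5.43, -3.65);  n_1 = (-0.5579, +0.8299)
∠(n_0, n_1) = 81.72°
δ = |180° − 81.72°| = 98.28°
98.28° > 2α = 73.74°  →  invalid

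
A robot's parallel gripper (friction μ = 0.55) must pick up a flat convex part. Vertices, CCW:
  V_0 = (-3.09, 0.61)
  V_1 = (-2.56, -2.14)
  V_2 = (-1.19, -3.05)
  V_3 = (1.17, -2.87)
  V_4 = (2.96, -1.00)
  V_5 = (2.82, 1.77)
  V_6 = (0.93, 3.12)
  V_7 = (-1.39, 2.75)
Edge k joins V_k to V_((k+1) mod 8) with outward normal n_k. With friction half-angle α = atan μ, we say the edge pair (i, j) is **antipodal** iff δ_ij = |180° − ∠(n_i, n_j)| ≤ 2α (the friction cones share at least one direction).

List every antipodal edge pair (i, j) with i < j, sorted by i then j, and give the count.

count = 12; pairs: (0,3), (0,4), (0,5), (1,4), (1,5), (1,6), (2,5), (2,6), (2,7), (3,6), (3,7), (4,7)

α = atan 0.55 = 28.81°;  2α = 57.62°
n_0 = (-0.9819, -0.1892)
n_1 = (-0.5533, -0.8330)
n_2 = (+0.0761, -0.9971)
n_3 = (+0.7224, -0.6915)
n_4 = (+0.9987, +0.0505)
n_5 = (+0.5812, +0.8137)
n_6 = (-0.1575, +0.9875)
n_7 = (-0.7830, +0.6220)
  (0,1): δ = 134.50°  ·
  (0,2): δ = 96.55°  ·
  (0,3): δ = 54.66°  ✓
  (0,4): δ = 8.02°  ✓
  (0,5): δ = 43.55°  ✓
  (0,6): δ = 88.15°  ·
  (0,7): δ = 130.63°  ·
  (1,2): δ = 142.04°  ·
  (1,3): δ = 100.15°  ·
  (1,4): δ = 53.51°  ✓
  (1,5): δ = 1.94°  ✓
  (1,6): δ = 42.65°  ✓
  (1,7): δ = 85.13°  ·
  (2,3): δ = 138.11°  ·
  (2,4): δ = 91.47°  ·
  (2,5): δ = 39.90°  ✓
  (2,6): δ = 4.70°  ✓
  (2,7): δ = 47.18°  ✓
  (3,4): δ = 133.36°  ·
  (3,5): δ = 81.79°  ·
  (3,6): δ = 37.19°  ✓
  (3,7): δ = 5.28°  ✓
  (4,5): δ = 128.43°  ·
  (4,6): δ = 83.83°  ·
  (4,7): δ = 41.36°  ✓
  (5,6): δ = 135.40°  ·
  (5,7): δ = 92.93°  ·
  (6,7): δ = 137.52°  ·
antipodal pairs: 12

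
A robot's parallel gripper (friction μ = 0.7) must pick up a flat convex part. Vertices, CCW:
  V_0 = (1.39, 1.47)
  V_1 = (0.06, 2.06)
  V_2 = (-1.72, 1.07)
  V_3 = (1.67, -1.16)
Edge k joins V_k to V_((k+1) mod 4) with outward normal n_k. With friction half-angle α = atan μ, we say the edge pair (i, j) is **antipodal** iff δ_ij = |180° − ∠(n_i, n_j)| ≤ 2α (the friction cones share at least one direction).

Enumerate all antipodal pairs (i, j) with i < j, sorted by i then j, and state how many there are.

count = 4; pairs: (0,2), (1,2), (1,3), (2,3)

α = atan 0.7 = 34.99°;  2α = 69.98°
n_0 = (+0.4055, +0.9141)
n_1 = (-0.4861, +0.8739)
n_2 = (-0.5496, -0.8354)
n_3 = (+0.9944, +0.1059)
  (0,1): δ = 127.00°  ·
  (0,2): δ = 9.42°  ✓
  (0,3): δ = 120.00°  ·
  (1,2): δ = 62.42°  ✓
  (1,3): δ = 67.00°  ✓
  (2,3): δ = 50.59°  ✓
antipodal pairs: 4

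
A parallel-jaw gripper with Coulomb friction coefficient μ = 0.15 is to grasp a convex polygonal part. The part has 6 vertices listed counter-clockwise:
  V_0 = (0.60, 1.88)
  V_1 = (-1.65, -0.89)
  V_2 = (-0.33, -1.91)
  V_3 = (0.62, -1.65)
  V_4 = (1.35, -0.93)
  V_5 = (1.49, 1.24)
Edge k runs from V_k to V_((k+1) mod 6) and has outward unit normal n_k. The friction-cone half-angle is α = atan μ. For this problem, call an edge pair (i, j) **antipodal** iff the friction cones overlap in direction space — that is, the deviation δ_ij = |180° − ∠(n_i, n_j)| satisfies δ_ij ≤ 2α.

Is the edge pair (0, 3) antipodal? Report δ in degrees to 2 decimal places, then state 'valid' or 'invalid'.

α = atan 0.15 = 8.53°;  2α = 17.06°
edge 0: e_0 = (-2.25, -2.77);  n_0 = (-0.7762, +0.6305)
edge 3: e_3 = (+0.73, +0.72);  n_3 = (+0.7022, -0.7120)
∠(n_0, n_3) = 173.69°
δ = |180° − 173.69°| = 6.31°
6.31° ≤ 2α = 17.06°  →  valid

δ = 6.31°, valid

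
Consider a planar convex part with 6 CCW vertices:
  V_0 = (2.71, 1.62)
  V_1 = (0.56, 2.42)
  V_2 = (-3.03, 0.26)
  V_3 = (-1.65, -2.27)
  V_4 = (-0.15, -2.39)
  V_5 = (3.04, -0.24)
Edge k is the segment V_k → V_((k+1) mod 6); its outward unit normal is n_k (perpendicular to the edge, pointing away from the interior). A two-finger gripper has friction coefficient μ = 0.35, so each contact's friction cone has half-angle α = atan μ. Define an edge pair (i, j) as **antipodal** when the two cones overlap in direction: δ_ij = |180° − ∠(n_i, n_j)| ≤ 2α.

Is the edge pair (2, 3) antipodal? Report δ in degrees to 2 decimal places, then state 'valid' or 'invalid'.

α = atan 0.35 = 19.29°;  2α = 38.58°
edge 2: e_2 = (+1.38, -2.53);  n_2 = (-0.8779, -0.4789)
edge 3: e_3 = (+1.50, -0.12);  n_3 = (-0.0797, -0.9968)
∠(n_2, n_3) = 56.82°
δ = |180° − 56.82°| = 123.18°
123.18° > 2α = 38.58°  →  invalid

δ = 123.18°, invalid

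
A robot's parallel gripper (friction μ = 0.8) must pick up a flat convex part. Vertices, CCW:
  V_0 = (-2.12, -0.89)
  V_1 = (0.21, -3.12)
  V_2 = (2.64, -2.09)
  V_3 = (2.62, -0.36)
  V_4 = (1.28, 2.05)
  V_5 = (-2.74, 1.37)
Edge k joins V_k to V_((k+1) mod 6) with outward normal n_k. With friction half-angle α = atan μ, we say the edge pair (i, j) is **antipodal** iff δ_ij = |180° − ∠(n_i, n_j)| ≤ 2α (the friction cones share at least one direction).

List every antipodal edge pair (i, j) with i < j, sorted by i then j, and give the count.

α = atan 0.8 = 38.66°;  2α = 77.32°
n_0 = (-0.6914, -0.7224)
n_1 = (+0.3903, -0.9207)
n_2 = (+0.9999, +0.0116)
n_3 = (+0.8740, +0.4860)
n_4 = (-0.1668, +0.9860)
n_5 = (-0.9644, -0.2646)
  (0,1): δ = 113.29°  ·
  (0,2): δ = 45.59°  ✓
  (0,3): δ = 17.18°  ✓
  (0,4): δ = 53.34°  ✓
  (0,5): δ = 149.08°  ·
  (1,2): δ = 112.31°  ·
  (1,3): δ = 83.90°  ·
  (1,4): δ = 13.37°  ✓
  (1,5): δ = 82.37°  ·
  (2,3): δ = 151.59°  ·
  (2,4): δ = 81.06°  ·
  (2,5): δ = 14.68°  ✓
  (3,4): δ = 109.47°  ·
  (3,5): δ = 13.73°  ✓
  (4,5): δ = 84.26°  ·
antipodal pairs: 6

count = 6; pairs: (0,2), (0,3), (0,4), (1,4), (2,5), (3,5)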